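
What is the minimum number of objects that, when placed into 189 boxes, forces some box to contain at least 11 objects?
n = (11 − 1)·189 + 1 = 1891

By the generalised pigeonhole principle, to guarantee some box contains ≥ r objects we need more than (r − 1) · k objects total. Threshold: n = (r − 1) · k + 1. With r = 11 and k = 189: n = 10 · 189 + 1 = 1890 + 1 = 1891. For n = 1890 = 10 · 189, we can put exactly 10 objects in every box, avoiding 11 in any single one — so 1891 is tight.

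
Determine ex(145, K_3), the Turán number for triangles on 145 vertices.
ex(145, K_3) = ⌊145^2/4⌋ = 5256

Mantel (1907): a triangle-free graph on n vertices has at most ⌊n^2/4⌋ edges, with equality for the complete bipartite graph K_{⌊n/2⌋, ⌈n/2⌉}. For n = 145: ⌊145^2/4⌋ = ⌊21025/4⌋ = 5256. The extremal graph is K_{72, 73}, which has 72·73 = 5256 edges.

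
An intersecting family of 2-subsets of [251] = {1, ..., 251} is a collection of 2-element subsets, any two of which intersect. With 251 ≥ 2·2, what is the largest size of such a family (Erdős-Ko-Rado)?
max |F| = C(250, 1) = 250

Erdős-Ko-Rado (1961): when n ≥ 2k, max |F| = C(n−1, k−1). The bound is attained by the star {A : i ∈ A} for any fixed i ∈ [n]. Here C(251−1, 2−1) = C(250, 1) = 250.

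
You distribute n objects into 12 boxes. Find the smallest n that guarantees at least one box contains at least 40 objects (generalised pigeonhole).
n = (40 − 1)·12 + 1 = 469

By the generalised pigeonhole principle, to guarantee some box contains ≥ r objects we need more than (r − 1) · k objects total. Threshold: n = (r − 1) · k + 1. With r = 40 and k = 12: n = 39 · 12 + 1 = 468 + 1 = 469. For n = 468 = 39 · 12, we can put exactly 39 objects in every box, avoiding 40 in any single one — so 469 is tight.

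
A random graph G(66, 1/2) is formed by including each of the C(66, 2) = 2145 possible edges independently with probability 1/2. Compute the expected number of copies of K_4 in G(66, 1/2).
E[# K_4] = C(66, 4) · (1/2)^C(4, 2) = 720720 / 2^6 = 45045/4 = 11261.25

For each 4-subset S of vertices (there are C(66, 4) = 720720 such S), let X_S = 1 if S induces a K_4 (all C(4, 2) = 6 edges present). Then P(X_S = 1) = (1/2)^6 = 1/64. By linearity of expectation, E[# K_4] = C(66, 4) · (1/2)^6 = 720720 / 64 = 45045/4 = 11261.25.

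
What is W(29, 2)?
W(29, 2) = 29 + 1 = 30

A 2-term AP is any pair of integers, so a monochromatic 2-AP exists iff some colour is used at least twice. With 29 colours, the colouring i ↦ i on {1, ..., 29} uses each colour once, avoiding any monochromatic pair, so W(29, 2) > 29. For {1, ..., 30}, pigeonhole forces two integers of the same colour, which form a monochromatic 2-AP. Hence W(29, 2) = 30.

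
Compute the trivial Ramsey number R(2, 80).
R(2, 80) = 80

R(2, k) = k for all k ≥ 2: in a 2-colouring of K_k, either some edge is red (a red K_2) or all edges are blue (a blue K_k). And K_{79} coloured all-blue has no blue K_80, so R(2, 80) > 79. Hence R(2, 80) = 80.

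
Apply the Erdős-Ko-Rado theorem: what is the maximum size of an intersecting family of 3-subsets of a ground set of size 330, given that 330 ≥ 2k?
max |F| = C(329, 2) = 53956

Erdős-Ko-Rado (1961): when n ≥ 2k, max |F| = C(n−1, k−1). The bound is attained by the star {A : i ∈ A} for any fixed i ∈ [n]. Here C(330−1, 3−1) = C(329, 2) = 53956.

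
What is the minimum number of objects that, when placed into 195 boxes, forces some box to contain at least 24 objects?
n = (24 − 1)·195 + 1 = 4486

By the generalised pigeonhole principle, to guarantee some box contains ≥ r objects we need more than (r − 1) · k objects total. Threshold: n = (r − 1) · k + 1. With r = 24 and k = 195: n = 23 · 195 + 1 = 4485 + 1 = 4486. For n = 4485 = 23 · 195, we can put exactly 23 objects in every box, avoiding 24 in any single one — so 4486 is tight.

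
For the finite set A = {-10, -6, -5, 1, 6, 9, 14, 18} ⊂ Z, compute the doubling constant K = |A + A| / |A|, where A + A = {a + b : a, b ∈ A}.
K = |A + A| / |A| = 31/8

Enumerate A + A = {a + b : a, b ∈ A}. With |A| = 8, there are |A|^2 = 64 ordered sum pairs; collecting distinct values, A + A = {-20, -16, -15, -12, -11, -10, -9, -5, -4, -1, 0, 1, 2, 3, 4, 7, 8, 9, 10, 12, 13, 15, 18, 19, 20, 23, 24, 27, 28, 32, 36}, so |A + A| = 31. Thus K = 31/8. For comparison, the minimum possible |A + A| over all 8-element sets is 2·8 − 1 = 15 (so min K = 15/8), attained only by arithmetic progressions.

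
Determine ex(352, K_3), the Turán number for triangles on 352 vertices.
ex(352, K_3) = ⌊352^2/4⌋ = 30976

Mantel (1907): a triangle-free graph on n vertices has at most ⌊n^2/4⌋ edges, with equality for the complete bipartite graph K_{⌊n/2⌋, ⌈n/2⌉}. For n = 352: ⌊352^2/4⌋ = ⌊123904/4⌋ = 30976. The extremal graph is K_{176, 176}, which has 176·176 = 30976 edges.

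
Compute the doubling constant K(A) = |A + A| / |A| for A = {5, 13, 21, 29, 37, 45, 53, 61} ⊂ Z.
K = |A + A| / |A| = 15/8

Enumerate A + A = {a + b : a, b ∈ A}. With |A| = 8, there are |A|^2 = 64 ordered sum pairs; collecting distinct values, A + A = {10, 18, 26, 34, 42, 50, 58, 66, 74, 82, 90, 98, 106, 114, 122}, so |A + A| = 15. Thus K = 15/8. Here |A + A| = 2|A| − 1 = 15, the minimum possible — so K = 15/8 is minimal, which holds iff A is an arithmetic progression.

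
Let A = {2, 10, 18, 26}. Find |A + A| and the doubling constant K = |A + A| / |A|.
K = |A + A| / |A| = 7/4

Enumerate A + A = {a + b : a, b ∈ A}. With |A| = 4, there are |A|^2 = 16 ordered sum pairs; collecting distinct values, A + A = {4, 12, 20, 28, 36, 44, 52}, so |A + A| = 7. Thus K = 7/4. Here |A + A| = 2|A| − 1 = 7, the minimum possible — so K = 7/4 is minimal, which holds iff A is an arithmetic progression.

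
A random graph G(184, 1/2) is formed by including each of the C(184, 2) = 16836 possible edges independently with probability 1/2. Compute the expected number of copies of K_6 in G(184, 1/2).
E[# K_6] = C(184, 6) · (1/2)^C(6, 2) = 49637730324 / 2^15 = 12409432581/8192 ≈ 1514823.313110

For each 6-subset S of vertices (there are C(184, 6) = 49637730324 such S), let X_S = 1 if S induces a K_6 (all C(6, 2) = 15 edges present). Then P(X_S = 1) = (1/2)^15 = 1/32768. By linearity of expectation, E[# K_6] = C(184, 6) · (1/2)^15 = 49637730324 / 32768 = 12409432581/8192 ≈ 1514823.313110.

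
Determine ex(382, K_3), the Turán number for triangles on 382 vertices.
ex(382, K_3) = ⌊382^2/4⌋ = 36481

Mantel (1907): a triangle-free graph on n vertices has at most ⌊n^2/4⌋ edges, with equality for the complete bipartite graph K_{⌊n/2⌋, ⌈n/2⌉}. For n = 382: ⌊382^2/4⌋ = ⌊145924/4⌋ = 36481. The extremal graph is K_{191, 191}, which has 191·191 = 36481 edges.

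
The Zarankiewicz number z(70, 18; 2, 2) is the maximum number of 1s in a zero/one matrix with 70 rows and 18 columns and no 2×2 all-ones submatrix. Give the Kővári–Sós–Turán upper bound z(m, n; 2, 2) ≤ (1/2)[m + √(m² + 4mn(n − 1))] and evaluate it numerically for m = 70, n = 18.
z(70, 18; 2, 2) ≤ (1/2)[70 + √(70² + 4·70·18·17)] = (1/2)[70 + √90580] = 185.4826

Kővári–Sós–Turán: let r_1, ..., r_70 be the row sums and z = Σ r_i the total number of 1s. Each pair of columns can share at most one row with both entries 1 (else a 2×2 all-ones block appears), so Σ_i C(r_i, 2) ≤ C(18, 2) = 153. By convexity Σ_i C(r_i, 2) ≥ 70·C(z/70, 2) = z(z − 70)/(2·70), giving z² − 70z − 70·18·17 ≤ 0 and hence z ≤ (1/2)[70 + √(4900 + 4·21420)] = (1/2)[70 + √90580] ≈ (1/2)(70 + 300.9651) = 185.4826.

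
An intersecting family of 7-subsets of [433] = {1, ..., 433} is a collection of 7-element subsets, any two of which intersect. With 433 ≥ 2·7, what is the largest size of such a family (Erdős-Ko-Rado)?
max |F| = C(432, 6) = 8718181624152

The Erdős-Ko-Rado theorem states: for n ≥ 2k, an intersecting family of k-subsets of an n-element set has size at most C(n − 1, k − 1), with equality for 'star' families {A ⊆ [n] : |A| = k, i ∈ A} (fix an element i). For n = 433, k = 7: C(432, 6) = 8718181624152.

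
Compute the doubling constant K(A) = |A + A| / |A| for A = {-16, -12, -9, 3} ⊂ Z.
K = |A + A| / |A| = 10/4 = 5/2

Enumerate A + A = {a + b : a, b ∈ A}. With |A| = 4, there are |A|^2 = 16 ordered sum pairs; collecting distinct values, A + A = {-32, -28, -25, -24, -21, -18, -13, -9, -6, 6}, so |A + A| = 10. Thus K = 10/4 = 5/2. For comparison, the minimum possible |A + A| over all 4-element sets is 2·4 − 1 = 7 (so min K = 7/4), attained only by arithmetic progressions.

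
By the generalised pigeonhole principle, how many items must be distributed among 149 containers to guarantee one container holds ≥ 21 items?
n = (21 − 1)·149 + 1 = 2981

By the generalised pigeonhole principle, to guarantee some box contains ≥ r objects we need more than (r − 1) · k objects total. Threshold: n = (r − 1) · k + 1. With r = 21 and k = 149: n = 20 · 149 + 1 = 2980 + 1 = 2981. For n = 2980 = 20 · 149, we can put exactly 20 objects in every box, avoiding 21 in any single one — so 2981 is tight.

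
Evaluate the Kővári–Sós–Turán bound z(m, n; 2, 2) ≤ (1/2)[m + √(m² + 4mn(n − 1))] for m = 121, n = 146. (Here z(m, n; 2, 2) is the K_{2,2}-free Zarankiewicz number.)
z(121, 146; 2, 2) ≤ (1/2)[121 + √(121² + 4·121·146·145)] = (1/2)[121 + √10260921] = 1662.1336

Kővári–Sós–Turán: let r_1, ..., r_121 be the row sums and z = Σ r_i the total number of 1s. Each pair of columns can share at most one row with both entries 1 (else a 2×2 all-ones block appears), so Σ_i C(r_i, 2) ≤ C(146, 2) = 10585. By convexity Σ_i C(r_i, 2) ≥ 121·C(z/121, 2) = z(z − 121)/(2·121), giving z² − 121z − 121·146·145 ≤ 0 and hence z ≤ (1/2)[121 + √(14641 + 4·2561570)] = (1/2)[121 + √10260921] ≈ (1/2)(121 + 3203.2672) = 1662.1336.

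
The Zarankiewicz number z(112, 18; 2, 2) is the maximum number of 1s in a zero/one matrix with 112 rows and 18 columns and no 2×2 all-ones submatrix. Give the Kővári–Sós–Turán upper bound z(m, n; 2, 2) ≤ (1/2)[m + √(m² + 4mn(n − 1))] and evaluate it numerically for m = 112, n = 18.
z(112, 18; 2, 2) ≤ (1/2)[112 + √(112² + 4·112·18·17)] = (1/2)[112 + √149632] = 249.4115

Kővári–Sós–Turán: let r_1, ..., r_112 be the row sums and z = Σ r_i the total number of 1s. Each pair of columns can share at most one row with both entries 1 (else a 2×2 all-ones block appears), so Σ_i C(r_i, 2) ≤ C(18, 2) = 153. By convexity Σ_i C(r_i, 2) ≥ 112·C(z/112, 2) = z(z − 112)/(2·112), giving z² − 112z − 112·18·17 ≤ 0 and hence z ≤ (1/2)[112 + √(12544 + 4·34272)] = (1/2)[112 + √149632] ≈ (1/2)(112 + 386.823) = 249.4115.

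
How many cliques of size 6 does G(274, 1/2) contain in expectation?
E[# K_6] = C(274, 6) · (1/2)^C(6, 2) = 556205081796 / 2^15 = 139051270449/8192 ≈ 16974032.037231

For each 6-subset S of vertices (there are C(274, 6) = 556205081796 such S), let X_S = 1 if S induces a K_6 (all C(6, 2) = 15 edges present). Then P(X_S = 1) = (1/2)^15 = 1/32768. By linearity of expectation, E[# K_6] = C(274, 6) · (1/2)^15 = 556205081796 / 32768 = 139051270449/8192 ≈ 16974032.037231.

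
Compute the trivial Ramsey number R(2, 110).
R(2, 110) = 110

R(2, k) = k for all k ≥ 2: in a 2-colouring of K_k, either some edge is red (a red K_2) or all edges are blue (a blue K_k). And K_{109} coloured all-blue has no blue K_110, so R(2, 110) > 109. Hence R(2, 110) = 110.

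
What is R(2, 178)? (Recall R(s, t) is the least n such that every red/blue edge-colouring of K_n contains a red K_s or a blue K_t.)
R(2, 178) = 178

R(2, k) = k for all k ≥ 2: in a 2-colouring of K_k, either some edge is red (a red K_2) or all edges are blue (a blue K_k). And K_{177} coloured all-blue has no blue K_178, so R(2, 178) > 177. Hence R(2, 178) = 178.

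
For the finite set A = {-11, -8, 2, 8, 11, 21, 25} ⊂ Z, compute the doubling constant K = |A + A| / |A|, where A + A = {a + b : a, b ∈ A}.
K = |A + A| / |A| = 25/7

Enumerate A + A = {a + b : a, b ∈ A}. With |A| = 7, there are |A|^2 = 49 ordered sum pairs; collecting distinct values, A + A = {-22, -19, -16, -9, -6, -3, 0, 3, 4, 10, 13, 14, 16, 17, 19, 22, 23, 27, 29, 32, 33, 36, 42, 46, 50}, so |A + A| = 25. Thus K = 25/7. For comparison, the minimum possible |A + A| over all 7-element sets is 2·7 − 1 = 13 (so min K = 13/7), attained only by arithmetic progressions.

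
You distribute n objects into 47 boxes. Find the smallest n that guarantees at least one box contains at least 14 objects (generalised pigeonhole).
n = (14 − 1)·47 + 1 = 612

By the generalised pigeonhole principle, to guarantee some box contains ≥ r objects we need more than (r − 1) · k objects total. Threshold: n = (r − 1) · k + 1. With r = 14 and k = 47: n = 13 · 47 + 1 = 611 + 1 = 612. For n = 611 = 13 · 47, we can put exactly 13 objects in every box, avoiding 14 in any single one — so 612 is tight.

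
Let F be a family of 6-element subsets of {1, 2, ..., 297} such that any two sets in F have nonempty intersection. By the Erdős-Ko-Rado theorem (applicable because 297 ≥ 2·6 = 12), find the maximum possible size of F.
max |F| = C(296, 5) = 18303337304

The Erdős-Ko-Rado theorem states: for n ≥ 2k, an intersecting family of k-subsets of an n-element set has size at most C(n − 1, k − 1), with equality for 'star' families {A ⊆ [n] : |A| = k, i ∈ A} (fix an element i). For n = 297, k = 6: C(296, 5) = 18303337304.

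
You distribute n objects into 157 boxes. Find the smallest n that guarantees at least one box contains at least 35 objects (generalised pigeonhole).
n = (35 − 1)·157 + 1 = 5339

By the generalised pigeonhole principle, to guarantee some box contains ≥ r objects we need more than (r − 1) · k objects total. Threshold: n = (r − 1) · k + 1. With r = 35 and k = 157: n = 34 · 157 + 1 = 5338 + 1 = 5339. For n = 5338 = 34 · 157, we can put exactly 34 objects in every box, avoiding 35 in any single one — so 5339 is tight.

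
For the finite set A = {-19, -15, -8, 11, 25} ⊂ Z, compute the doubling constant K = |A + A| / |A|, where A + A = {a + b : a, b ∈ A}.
K = |A + A| / |A| = 15/5 = 3

Enumerate A + A = {a + b : a, b ∈ A}. With |A| = 5, there are |A|^2 = 25 ordered sum pairs; collecting distinct values, A + A = {-38, -34, -30, -27, -23, -16, -8, -4, 3, 6, 10, 17, 22, 36, 50}, so |A + A| = 15. Thus K = 15/5 = 3. For comparison, the minimum possible |A + A| over all 5-element sets is 2·5 − 1 = 9 (so min K = 9/5), attained only by arithmetic progressions.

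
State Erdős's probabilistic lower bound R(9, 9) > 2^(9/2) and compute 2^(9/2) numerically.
2^(9/2) = 22.6274; so R(9, 9) > 22.6274

Colour each edge of K_n uniformly at random with red/blue. The expected number of monochromatic K_9 is C(n, 9) · 2 · 2^(−C(9,2)). If C(n, 9) · 2^(1 − C(9,2)) < 1, then with positive probability no monochromatic K_9 exists, so R(9, 9) > n. The standard estimate C(n, 9) ≤ n^9/9! shows this inequality holds whenever n ≤ 2^(9/2) (since 9! · 2^(C(9,2) − 1) > 2^(9^2/2) ≥ n^9). Hence R(9, 9) > 2^(9/2) = 22.6274.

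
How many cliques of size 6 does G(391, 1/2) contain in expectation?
E[# K_6] = C(391, 6) · (1/2)^C(6, 2) = 4775165900583 / 2^15 ≈ 145726498.430878

For each 6-subset S of vertices (there are C(391, 6) = 4775165900583 such S), let X_S = 1 if S induces a K_6 (all C(6, 2) = 15 edges present). Then P(X_S = 1) = (1/2)^15 = 1/32768. By linearity of expectation, E[# K_6] = C(391, 6) · (1/2)^15 = 4775165900583 / 32768 ≈ 145726498.430878.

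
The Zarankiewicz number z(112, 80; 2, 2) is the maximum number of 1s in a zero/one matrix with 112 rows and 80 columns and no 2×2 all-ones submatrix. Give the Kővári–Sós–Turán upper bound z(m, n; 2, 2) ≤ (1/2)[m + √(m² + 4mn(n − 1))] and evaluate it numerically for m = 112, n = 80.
z(112, 80; 2, 2) ≤ (1/2)[112 + √(112² + 4·112·80·79)] = (1/2)[112 + √2843904] = 899.1939

Kővári–Sós–Turán: let r_1, ..., r_112 be the row sums and z = Σ r_i the total number of 1s. Each pair of columns can share at most one row with both entries 1 (else a 2×2 all-ones block appears), so Σ_i C(r_i, 2) ≤ C(80, 2) = 3160. By convexity Σ_i C(r_i, 2) ≥ 112·C(z/112, 2) = z(z − 112)/(2·112), giving z² − 112z − 112·80·79 ≤ 0 and hence z ≤ (1/2)[112 + √(12544 + 4·707840)] = (1/2)[112 + √2843904] ≈ (1/2)(112 + 1686.3879) = 899.1939.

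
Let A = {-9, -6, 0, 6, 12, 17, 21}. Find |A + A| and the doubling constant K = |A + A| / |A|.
K = |A + A| / |A| = 24/7

Enumerate A + A = {a + b : a, b ∈ A}. With |A| = 7, there are |A|^2 = 49 ordered sum pairs; collecting distinct values, A + A = {-18, -15, -12, -9, -6, -3, 0, 3, 6, 8, 11, 12, 15, 17, 18, 21, 23, 24, 27, 29, 33, 34, 38, 42}, so |A + A| = 24. Thus K = 24/7. For comparison, the minimum possible |A + A| over all 7-element sets is 2·7 − 1 = 13 (so min K = 13/7), attained only by arithmetic progressions.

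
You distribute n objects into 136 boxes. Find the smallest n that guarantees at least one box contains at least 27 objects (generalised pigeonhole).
n = (27 − 1)·136 + 1 = 3537

By the generalised pigeonhole principle, to guarantee some box contains ≥ r objects we need more than (r − 1) · k objects total. Threshold: n = (r − 1) · k + 1. With r = 27 and k = 136: n = 26 · 136 + 1 = 3536 + 1 = 3537. For n = 3536 = 26 · 136, we can put exactly 26 objects in every box, avoiding 27 in any single one — so 3537 is tight.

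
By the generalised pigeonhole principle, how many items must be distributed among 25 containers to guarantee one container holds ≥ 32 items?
n = (32 − 1)·25 + 1 = 776

By the generalised pigeonhole principle, to guarantee some box contains ≥ r objects we need more than (r − 1) · k objects total. Threshold: n = (r − 1) · k + 1. With r = 32 and k = 25: n = 31 · 25 + 1 = 775 + 1 = 776. For n = 775 = 31 · 25, we can put exactly 31 objects in every box, avoiding 32 in any single one — so 776 is tight.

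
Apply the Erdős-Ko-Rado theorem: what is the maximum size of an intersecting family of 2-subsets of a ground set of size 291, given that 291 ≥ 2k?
max |F| = C(290, 1) = 290

Erdős-Ko-Rado (1961): when n ≥ 2k, max |F| = C(n−1, k−1). The bound is attained by the star {A : i ∈ A} for any fixed i ∈ [n]. Here C(291−1, 2−1) = C(290, 1) = 290.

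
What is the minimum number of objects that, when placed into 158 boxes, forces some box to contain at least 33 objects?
n = (33 − 1)·158 + 1 = 5057

By the generalised pigeonhole principle, to guarantee some box contains ≥ r objects we need more than (r − 1) · k objects total. Threshold: n = (r − 1) · k + 1. With r = 33 and k = 158: n = 32 · 158 + 1 = 5056 + 1 = 5057. For n = 5056 = 32 · 158, we can put exactly 32 objects in every box, avoiding 33 in any single one — so 5057 is tight.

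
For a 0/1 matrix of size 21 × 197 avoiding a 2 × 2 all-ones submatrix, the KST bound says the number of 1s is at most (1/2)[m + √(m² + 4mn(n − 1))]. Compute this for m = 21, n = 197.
z(21, 197; 2, 2) ≤ (1/2)[21 + √(21² + 4·21·197·196)] = (1/2)[21 + √3243849] = 911.0344

Kővári–Sós–Turán: let r_1, ..., r_21 be the row sums and z = Σ r_i the total number of 1s. Each pair of columns can share at most one row with both entries 1 (else a 2×2 all-ones block appears), so Σ_i C(r_i, 2) ≤ C(197, 2) = 19306. By convexity Σ_i C(r_i, 2) ≥ 21·C(z/21, 2) = z(z − 21)/(2·21), giving z² − 21z − 21·197·196 ≤ 0 and hence z ≤ (1/2)[21 + √(441 + 4·810852)] = (1/2)[21 + √3243849] ≈ (1/2)(21 + 1801.0688) = 911.0344.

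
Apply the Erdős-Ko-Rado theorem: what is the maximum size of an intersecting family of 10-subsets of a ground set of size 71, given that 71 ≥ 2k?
max |F| = C(70, 9) = 65033528560

Erdős-Ko-Rado (1961): when n ≥ 2k, max |F| = C(n−1, k−1). The bound is attained by the star {A : i ∈ A} for any fixed i ∈ [n]. Here C(71−1, 10−1) = C(70, 9) = 65033528560.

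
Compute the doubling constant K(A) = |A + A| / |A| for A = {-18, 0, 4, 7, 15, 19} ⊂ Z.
K = |A + A| / |A| = 20/6 = 10/3

Enumerate A + A = {a + b : a, b ∈ A}. With |A| = 6, there are |A|^2 = 36 ordered sum pairs; collecting distinct values, A + A = {-36, -18, -14, -11, -3, 0, 1, 4, 7, 8, 11, 14, 15, 19, 22, 23, 26, 30, 34, 38}, so |A + A| = 20. Thus K = 20/6 = 10/3. For comparison, the minimum possible |A + A| over all 6-element sets is 2·6 − 1 = 11 (so min K = 11/6), attained only by arithmetic progressions.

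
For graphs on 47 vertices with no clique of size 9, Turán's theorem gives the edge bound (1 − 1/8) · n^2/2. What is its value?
Turán density bound = (7/8) · 47^2/2 = 15463/16 ≈ 966.4375

Turán's theorem: ex(n, K_{r+1}) is achieved by the complete r-partite Turán graph T(n, r) with parts as balanced as possible, and is at most (1 − 1/r) · n^2/2. For r = 8, n = 47: the density bound is (7/8) · 2209/2 = 15463/16 ≈ 966.4375. The integer-valued extremum is e(T(47, 8)) = 966, which is strictly less than the density bound 15463/16 since 8 ∤ 47 (the parts of T(47, 8) cannot all be equal).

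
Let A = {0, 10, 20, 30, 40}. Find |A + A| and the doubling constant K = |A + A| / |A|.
K = |A + A| / |A| = 9/5

Enumerate A + A = {a + b : a, b ∈ A}. With |A| = 5, there are |A|^2 = 25 ordered sum pairs; collecting distinct values, A + A = {0, 10, 20, 30, 40, 50, 60, 70, 80}, so |A + A| = 9. Thus K = 9/5. Here |A + A| = 2|A| − 1 = 9, the minimum possible — so K = 9/5 is minimal, which holds iff A is an arithmetic progression.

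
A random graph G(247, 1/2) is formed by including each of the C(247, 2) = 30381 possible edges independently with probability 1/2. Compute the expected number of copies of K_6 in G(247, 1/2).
E[# K_6] = C(247, 6) · (1/2)^C(6, 2) = 296672379003 / 2^15 ≈ 9053722.503754

For each 6-subset S of vertices (there are C(247, 6) = 296672379003 such S), let X_S = 1 if S induces a K_6 (all C(6, 2) = 15 edges present). Then P(X_S = 1) = (1/2)^15 = 1/32768. By linearity of expectation, E[# K_6] = C(247, 6) · (1/2)^15 = 296672379003 / 32768 ≈ 9053722.503754.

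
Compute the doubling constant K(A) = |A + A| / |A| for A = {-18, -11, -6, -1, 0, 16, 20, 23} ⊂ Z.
K = |A + A| / |A| = 33/8

Enumerate A + A = {a + b : a, b ∈ A}. With |A| = 8, there are |A|^2 = 64 ordered sum pairs; collecting distinct values, A + A = {-36, -29, -24, -22, -19, -18, -17, -12, -11, -7, -6, -2, -1, 0, 2, 5, 9, 10, 12, 14, 15, 16, 17, 19, 20, 22, 23, 32, 36, 39, 40, 43, 46}, so |A + A| = 33. Thus K = 33/8. For comparison, the minimum possible |A + A| over all 8-element sets is 2·8 − 1 = 15 (so min K = 15/8), attained only by arithmetic progressions.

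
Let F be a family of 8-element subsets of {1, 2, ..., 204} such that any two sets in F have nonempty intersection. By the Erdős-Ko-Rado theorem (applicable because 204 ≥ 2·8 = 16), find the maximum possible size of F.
max |F| = C(203, 7) = 2538793728570

Erdős-Ko-Rado (1961): when n ≥ 2k, max |F| = C(n−1, k−1). The bound is attained by the star {A : i ∈ A} for any fixed i ∈ [n]. Here C(204−1, 8−1) = C(203, 7) = 2538793728570.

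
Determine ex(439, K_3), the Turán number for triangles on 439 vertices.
ex(439, K_3) = ⌊439^2/4⌋ = 48180

Mantel (1907): a triangle-free graph on n vertices has at most ⌊n^2/4⌋ edges, with equality for the complete bipartite graph K_{⌊n/2⌋, ⌈n/2⌉}. For n = 439: ⌊439^2/4⌋ = ⌊192721/4⌋ = 48180. The extremal graph is K_{219, 220}, which has 219·220 = 48180 edges.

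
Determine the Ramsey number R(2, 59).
R(2, 59) = 59

R(2, k) = k for all k ≥ 2: in a 2-colouring of K_k, either some edge is red (a red K_2) or all edges are blue (a blue K_k). And K_{58} coloured all-blue has no blue K_59, so R(2, 59) > 58. Hence R(2, 59) = 59.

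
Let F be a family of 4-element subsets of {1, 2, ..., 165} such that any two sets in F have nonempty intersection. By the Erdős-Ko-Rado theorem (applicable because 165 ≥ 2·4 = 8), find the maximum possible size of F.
max |F| = C(164, 3) = 721764

Erdős-Ko-Rado (1961): when n ≥ 2k, max |F| = C(n−1, k−1). The bound is attained by the star {A : i ∈ A} for any fixed i ∈ [n]. Here C(165−1, 4−1) = C(164, 3) = 721764.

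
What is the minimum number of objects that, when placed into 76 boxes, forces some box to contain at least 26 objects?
n = (26 − 1)·76 + 1 = 1901

By the generalised pigeonhole principle, to guarantee some box contains ≥ r objects we need more than (r − 1) · k objects total. Threshold: n = (r − 1) · k + 1. With r = 26 and k = 76: n = 25 · 76 + 1 = 1900 + 1 = 1901. For n = 1900 = 25 · 76, we can put exactly 25 objects in every box, avoiding 26 in any single one — so 1901 is tight.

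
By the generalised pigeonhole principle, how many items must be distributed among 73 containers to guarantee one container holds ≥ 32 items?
n = (32 − 1)·73 + 1 = 2264

By the generalised pigeonhole principle, to guarantee some box contains ≥ r objects we need more than (r − 1) · k objects total. Threshold: n = (r − 1) · k + 1. With r = 32 and k = 73: n = 31 · 73 + 1 = 2263 + 1 = 2264. For n = 2263 = 31 · 73, we can put exactly 31 objects in every box, avoiding 32 in any single one — so 2264 is tight.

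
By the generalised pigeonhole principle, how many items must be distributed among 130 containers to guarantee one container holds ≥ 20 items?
n = (20 − 1)·130 + 1 = 2471

By the generalised pigeonhole principle, to guarantee some box contains ≥ r objects we need more than (r − 1) · k objects total. Threshold: n = (r − 1) · k + 1. With r = 20 and k = 130: n = 19 · 130 + 1 = 2470 + 1 = 2471. For n = 2470 = 19 · 130, we can put exactly 19 objects in every box, avoiding 20 in any single one — so 2471 is tight.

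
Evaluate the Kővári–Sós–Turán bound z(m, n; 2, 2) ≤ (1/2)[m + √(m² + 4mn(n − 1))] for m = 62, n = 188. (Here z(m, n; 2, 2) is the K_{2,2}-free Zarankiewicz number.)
z(62, 188; 2, 2) ≤ (1/2)[62 + √(62² + 4·62·188·187)] = (1/2)[62 + √8722532] = 1507.6967

Kővári–Sós–Turán: let r_1, ..., r_62 be the row sums and z = Σ r_i the total number of 1s. Each pair of columns can share at most one row with both entries 1 (else a 2×2 all-ones block appears), so Σ_i C(r_i, 2) ≤ C(188, 2) = 17578. By convexity Σ_i C(r_i, 2) ≥ 62·C(z/62, 2) = z(z − 62)/(2·62), giving z² − 62z − 62·188·187 ≤ 0 and hence z ≤ (1/2)[62 + √(3844 + 4·2179672)] = (1/2)[62 + √8722532] ≈ (1/2)(62 + 2953.3933) = 1507.6967.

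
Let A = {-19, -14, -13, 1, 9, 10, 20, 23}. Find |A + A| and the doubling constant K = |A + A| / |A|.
K = |A + A| / |A| = 34/8 = 17/4

Enumerate A + A = {a + b : a, b ∈ A}. With |A| = 8, there are |A|^2 = 64 ordered sum pairs; collecting distinct values, A + A = {-38, -33, -32, -28, -27, -26, -18, -13, -12, -10, -9, -5, -4, -3, 1, 2, 4, 6, 7, 9, 10, 11, 18, 19, 20, 21, 24, 29, 30, 32, 33, 40, 43, 46}, so |A + A| = 34. Thus K = 34/8 = 17/4. For comparison, the minimum possible |A + A| over all 8-element sets is 2·8 − 1 = 15 (so min K = 15/8), attained only by arithmetic progressions.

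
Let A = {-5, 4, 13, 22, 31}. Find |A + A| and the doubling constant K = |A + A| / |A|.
K = |A + A| / |A| = 9/5

Enumerate A + A = {a + b : a, b ∈ A}. With |A| = 5, there are |A|^2 = 25 ordered sum pairs; collecting distinct values, A + A = {-10, -1, 8, 17, 26, 35, 44, 53, 62}, so |A + A| = 9. Thus K = 9/5. Here |A + A| = 2|A| − 1 = 9, the minimum possible — so K = 9/5 is minimal, which holds iff A is an arithmetic progression.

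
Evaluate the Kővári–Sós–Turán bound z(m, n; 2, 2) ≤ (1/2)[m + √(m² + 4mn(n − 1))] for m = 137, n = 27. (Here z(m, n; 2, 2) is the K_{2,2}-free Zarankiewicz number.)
z(137, 27; 2, 2) ≤ (1/2)[137 + √(137² + 4·137·27·26)] = (1/2)[137 + √403465] = 386.0945

Kővári–Sós–Turán: let r_1, ..., r_137 be the row sums and z = Σ r_i the total number of 1s. Each pair of columns can share at most one row with both entries 1 (else a 2×2 all-ones block appears), so Σ_i C(r_i, 2) ≤ C(27, 2) = 351. By convexity Σ_i C(r_i, 2) ≥ 137·C(z/137, 2) = z(z − 137)/(2·137), giving z² − 137z − 137·27·26 ≤ 0 and hence z ≤ (1/2)[137 + √(18769 + 4·96174)] = (1/2)[137 + √403465] ≈ (1/2)(137 + 635.1889) = 386.0945.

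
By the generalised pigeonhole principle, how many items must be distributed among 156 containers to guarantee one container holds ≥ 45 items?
n = (45 − 1)·156 + 1 = 6865

By the generalised pigeonhole principle, to guarantee some box contains ≥ r objects we need more than (r − 1) · k objects total. Threshold: n = (r − 1) · k + 1. With r = 45 and k = 156: n = 44 · 156 + 1 = 6864 + 1 = 6865. For n = 6864 = 44 · 156, we can put exactly 44 objects in every box, avoiding 45 in any single one — so 6865 is tight.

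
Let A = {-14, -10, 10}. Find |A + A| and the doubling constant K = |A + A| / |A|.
K = |A + A| / |A| = 6/3 = 2

Enumerate A + A = {a + b : a, b ∈ A}. With |A| = 3, there are |A|^2 = 9 ordered sum pairs; collecting distinct values, A + A = {-28, -24, -20, -4, 0, 20}, so |A + A| = 6. Thus K = 6/3 = 2. For comparison, the minimum possible |A + A| over all 3-element sets is 2·3 − 1 = 5 (so min K = 5/3), attained only by arithmetic progressions.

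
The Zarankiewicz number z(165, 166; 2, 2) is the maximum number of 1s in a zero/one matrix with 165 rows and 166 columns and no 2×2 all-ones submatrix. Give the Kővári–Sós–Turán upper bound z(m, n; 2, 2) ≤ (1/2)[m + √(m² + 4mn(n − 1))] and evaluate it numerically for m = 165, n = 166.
z(165, 166; 2, 2) ≤ (1/2)[165 + √(165² + 4·165·166·165)] = (1/2)[165 + √18104625] = 2209.9765

Kővári–Sós–Turán: let r_1, ..., r_165 be the row sums and z = Σ r_i the total number of 1s. Each pair of columns can share at most one row with both entries 1 (else a 2×2 all-ones block appears), so Σ_i C(r_i, 2) ≤ C(166, 2) = 13695. By convexity Σ_i C(r_i, 2) ≥ 165·C(z/165, 2) = z(z − 165)/(2·165), giving z² − 165z − 165·166·165 ≤ 0 and hence z ≤ (1/2)[165 + √(27225 + 4·4519350)] = (1/2)[165 + √18104625] ≈ (1/2)(165 + 4254.953) = 2209.9765.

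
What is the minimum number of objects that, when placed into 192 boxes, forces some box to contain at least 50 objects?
n = (50 − 1)·192 + 1 = 9409

By the generalised pigeonhole principle, to guarantee some box contains ≥ r objects we need more than (r − 1) · k objects total. Threshold: n = (r − 1) · k + 1. With r = 50 and k = 192: n = 49 · 192 + 1 = 9408 + 1 = 9409. For n = 9408 = 49 · 192, we can put exactly 49 objects in every box, avoiding 50 in any single one — so 9409 is tight.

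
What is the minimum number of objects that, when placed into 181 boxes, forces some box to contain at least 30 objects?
n = (30 − 1)·181 + 1 = 5250

By the generalised pigeonhole principle, to guarantee some box contains ≥ r objects we need more than (r − 1) · k objects total. Threshold: n = (r − 1) · k + 1. With r = 30 and k = 181: n = 29 · 181 + 1 = 5249 + 1 = 5250. For n = 5249 = 29 · 181, we can put exactly 29 objects in every box, avoiding 30 in any single one — so 5250 is tight.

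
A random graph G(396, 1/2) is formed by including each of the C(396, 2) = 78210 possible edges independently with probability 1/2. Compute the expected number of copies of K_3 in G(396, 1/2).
E[# K_3] = C(396, 3) · (1/2)^C(3, 2) = 10271580 / 2^3 = 2567895/2 = 1283947.5

For each 3-subset S of vertices (there are C(396, 3) = 10271580 such S), let X_S = 1 if S induces a K_3 (all C(3, 2) = 3 edges present). Then P(X_S = 1) = (1/2)^3 = 1/8. By linearity of expectation, E[# K_3] = C(396, 3) · (1/2)^3 = 10271580 / 8 = 2567895/2 = 1283947.5.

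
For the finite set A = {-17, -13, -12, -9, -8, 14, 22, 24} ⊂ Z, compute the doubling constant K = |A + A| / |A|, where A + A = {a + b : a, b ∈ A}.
K = |A + A| / |A| = 32/8 = 4

Enumerate A + A = {a + b : a, b ∈ A}. With |A| = 8, there are |A|^2 = 64 ordered sum pairs; collecting distinct values, A + A = {-34, -30, -29, -26, -25, -24, -22, -21, -20, -18, -17, -16, -3, 1, 2, 5, 6, 7, 9, 10, 11, 12, 13, 14, 15, 16, 28, 36, 38, 44, 46, 48}, so |A + A| = 32. Thus K = 32/8 = 4. For comparison, the minimum possible |A + A| over all 8-element sets is 2·8 − 1 = 15 (so min K = 15/8), attained only by arithmetic progressions.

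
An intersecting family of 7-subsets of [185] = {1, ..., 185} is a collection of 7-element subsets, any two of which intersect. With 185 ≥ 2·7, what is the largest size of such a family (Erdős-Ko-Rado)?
max |F| = C(184, 6) = 49637730324

Erdős-Ko-Rado (1961): when n ≥ 2k, max |F| = C(n−1, k−1). The bound is attained by the star {A : i ∈ A} for any fixed i ∈ [n]. Here C(185−1, 7−1) = C(184, 6) = 49637730324.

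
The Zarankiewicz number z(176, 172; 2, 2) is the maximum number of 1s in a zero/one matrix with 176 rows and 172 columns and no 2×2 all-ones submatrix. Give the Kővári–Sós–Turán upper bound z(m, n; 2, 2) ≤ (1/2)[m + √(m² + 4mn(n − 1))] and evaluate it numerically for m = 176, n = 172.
z(176, 172; 2, 2) ≤ (1/2)[176 + √(176² + 4·176·172·171)] = (1/2)[176 + √20737024] = 2364.8961

Kővári–Sós–Turán: let r_1, ..., r_176 be the row sums and z = Σ r_i the total number of 1s. Each pair of columns can share at most one row with both entries 1 (else a 2×2 all-ones block appears), so Σ_i C(r_i, 2) ≤ C(172, 2) = 14706. By convexity Σ_i C(r_i, 2) ≥ 176·C(z/176, 2) = z(z − 176)/(2·176), giving z² − 176z − 176·172·171 ≤ 0 and hence z ≤ (1/2)[176 + √(30976 + 4·5176512)] = (1/2)[176 + √20737024] ≈ (1/2)(176 + 4553.7923) = 2364.8961.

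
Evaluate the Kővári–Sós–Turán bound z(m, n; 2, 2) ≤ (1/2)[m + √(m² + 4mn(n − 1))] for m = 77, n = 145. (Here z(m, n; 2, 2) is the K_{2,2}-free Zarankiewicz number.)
z(77, 145; 2, 2) ≤ (1/2)[77 + √(77² + 4·77·145·144)] = (1/2)[77 + √6436969] = 1307.0591

Kővári–Sós–Turán: let r_1, ..., r_77 be the row sums and z = Σ r_i the total number of 1s. Each pair of columns can share at most one row with both entries 1 (else a 2×2 all-ones block appears), so Σ_i C(r_i, 2) ≤ C(145, 2) = 10440. By convexity Σ_i C(r_i, 2) ≥ 77·C(z/77, 2) = z(z − 77)/(2·77), giving z² − 77z − 77·145·144 ≤ 0 and hence z ≤ (1/2)[77 + √(5929 + 4·1607760)] = (1/2)[77 + √6436969] ≈ (1/2)(77 + 2537.1182) = 1307.0591.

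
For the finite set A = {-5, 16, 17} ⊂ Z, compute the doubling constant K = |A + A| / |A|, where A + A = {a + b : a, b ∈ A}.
K = |A + A| / |A| = 6/3 = 2

Enumerate A + A = {a + b : a, b ∈ A}. With |A| = 3, there are |A|^2 = 9 ordered sum pairs; collecting distinct values, A + A = {-10, 11, 12, 32, 33, 34}, so |A + A| = 6. Thus K = 6/3 = 2. For comparison, the minimum possible |A + A| over all 3-element sets is 2·3 − 1 = 5 (so min K = 5/3), attained only by arithmetic progressions.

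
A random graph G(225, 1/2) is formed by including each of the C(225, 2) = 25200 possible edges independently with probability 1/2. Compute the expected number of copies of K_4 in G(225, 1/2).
E[# K_4] = C(225, 4) · (1/2)^C(4, 2) = 103962600 / 2^6 = 12995325/8 = 1624415.625

For each 4-subset S of vertices (there are C(225, 4) = 103962600 such S), let X_S = 1 if S induces a K_4 (all C(4, 2) = 6 edges present). Then P(X_S = 1) = (1/2)^6 = 1/64. By linearity of expectation, E[# K_4] = C(225, 4) · (1/2)^6 = 103962600 / 64 = 12995325/8 = 1624415.625.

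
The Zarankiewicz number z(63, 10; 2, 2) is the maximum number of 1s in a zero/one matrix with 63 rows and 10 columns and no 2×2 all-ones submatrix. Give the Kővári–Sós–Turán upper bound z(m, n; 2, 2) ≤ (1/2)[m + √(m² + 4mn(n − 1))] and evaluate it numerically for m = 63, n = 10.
z(63, 10; 2, 2) ≤ (1/2)[63 + √(63² + 4·63·10·9)] = (1/2)[63 + √26649] = 113.1226

Kővári–Sós–Turán: let r_1, ..., r_63 be the row sums and z = Σ r_i the total number of 1s. Each pair of columns can share at most one row with both entries 1 (else a 2×2 all-ones block appears), so Σ_i C(r_i, 2) ≤ C(10, 2) = 45. By convexity Σ_i C(r_i, 2) ≥ 63·C(z/63, 2) = z(z − 63)/(2·63), giving z² − 63z − 63·10·9 ≤ 0 and hence z ≤ (1/2)[63 + √(3969 + 4·5670)] = (1/2)[63 + √26649] ≈ (1/2)(63 + 163.2452) = 113.1226.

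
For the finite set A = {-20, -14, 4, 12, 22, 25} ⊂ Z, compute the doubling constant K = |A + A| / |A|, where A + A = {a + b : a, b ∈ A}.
K = |A + A| / |A| = 20/6 = 10/3

Enumerate A + A = {a + b : a, b ∈ A}. With |A| = 6, there are |A|^2 = 36 ordered sum pairs; collecting distinct values, A + A = {-40, -34, -28, -16, -10, -8, -2, 2, 5, 8, 11, 16, 24, 26, 29, 34, 37, 44, 47, 50}, so |A + A| = 20. Thus K = 20/6 = 10/3. For comparison, the minimum possible |A + A| over all 6-element sets is 2·6 − 1 = 11 (so min K = 11/6), attained only by arithmetic progressions.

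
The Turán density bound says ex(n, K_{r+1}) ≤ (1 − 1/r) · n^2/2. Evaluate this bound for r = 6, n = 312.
Turán density bound = (5/6) · 312^2/2 = 40560

Turán's theorem: ex(n, K_{r+1}) is achieved by the complete r-partite Turán graph T(n, r) with parts as balanced as possible, and is at most (1 − 1/r) · n^2/2. For r = 6, n = 312: the density bound is (5/6) · 97344/2 = 40560. Since 6 ∣ 312, the Turán graph T(312, 6) has parts of equal size 52, and its edge count e(T(312, 6)) = 40560 attains the density bound exactly.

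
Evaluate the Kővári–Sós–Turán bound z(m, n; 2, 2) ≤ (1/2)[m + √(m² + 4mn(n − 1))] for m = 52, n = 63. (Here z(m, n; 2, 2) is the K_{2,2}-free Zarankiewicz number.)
z(52, 63; 2, 2) ≤ (1/2)[52 + √(52² + 4·52·63·62)] = (1/2)[52 + √815152] = 477.4288

Kővári–Sós–Turán: let r_1, ..., r_52 be the row sums and z = Σ r_i the total number of 1s. Each pair of columns can share at most one row with both entries 1 (else a 2×2 all-ones block appears), so Σ_i C(r_i, 2) ≤ C(63, 2) = 1953. By convexity Σ_i C(r_i, 2) ≥ 52·C(z/52, 2) = z(z − 52)/(2·52), giving z² − 52z − 52·63·62 ≤ 0 and hence z ≤ (1/2)[52 + √(2704 + 4·203112)] = (1/2)[52 + √815152] ≈ (1/2)(52 + 902.8577) = 477.4288.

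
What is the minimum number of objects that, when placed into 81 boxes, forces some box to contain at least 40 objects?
n = (40 − 1)·81 + 1 = 3160

By the generalised pigeonhole principle, to guarantee some box contains ≥ r objects we need more than (r − 1) · k objects total. Threshold: n = (r − 1) · k + 1. With r = 40 and k = 81: n = 39 · 81 + 1 = 3159 + 1 = 3160. For n = 3159 = 39 · 81, we can put exactly 39 objects in every box, avoiding 40 in any single one — so 3160 is tight.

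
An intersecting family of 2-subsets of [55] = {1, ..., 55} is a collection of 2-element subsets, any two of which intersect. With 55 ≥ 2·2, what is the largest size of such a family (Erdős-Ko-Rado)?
max |F| = C(54, 1) = 54

Erdős-Ko-Rado (1961): when n ≥ 2k, max |F| = C(n−1, k−1). The bound is attained by the star {A : i ∈ A} for any fixed i ∈ [n]. Here C(55−1, 2−1) = C(54, 1) = 54.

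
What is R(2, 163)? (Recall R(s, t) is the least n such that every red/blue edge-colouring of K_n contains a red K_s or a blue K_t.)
R(2, 163) = 163

R(2, k) = k for all k ≥ 2: in a 2-colouring of K_k, either some edge is red (a red K_2) or all edges are blue (a blue K_k). And K_{162} coloured all-blue has no blue K_163, so R(2, 163) > 162. Hence R(2, 163) = 163.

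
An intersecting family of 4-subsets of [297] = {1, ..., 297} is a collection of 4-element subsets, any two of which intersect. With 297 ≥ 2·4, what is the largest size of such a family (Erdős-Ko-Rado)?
max |F| = C(296, 3) = 4278680

The Erdős-Ko-Rado theorem states: for n ≥ 2k, an intersecting family of k-subsets of an n-element set has size at most C(n − 1, k − 1), with equality for 'star' families {A ⊆ [n] : |A| = k, i ∈ A} (fix an element i). For n = 297, k = 4: C(296, 3) = 4278680.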